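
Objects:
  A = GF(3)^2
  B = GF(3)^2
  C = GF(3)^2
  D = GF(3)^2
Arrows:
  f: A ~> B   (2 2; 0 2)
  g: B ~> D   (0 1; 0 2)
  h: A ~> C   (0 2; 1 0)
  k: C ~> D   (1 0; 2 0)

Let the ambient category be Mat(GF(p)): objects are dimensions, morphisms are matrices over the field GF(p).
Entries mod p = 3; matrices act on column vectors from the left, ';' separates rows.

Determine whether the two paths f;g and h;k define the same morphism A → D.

Along f;g (path 1):
  e0=(1,0) f~>(2,0) g~>(0,0)
  e1=(0,1) f~>(2,2) g~>(2,1)
  composite₁ = (0 2; 0 1)
Along h;k (path 2):
  e0=(1,0) h~>(0,1) k~>(0,0)
  e1=(0,1) h~>(2,0) k~>(2,1)
  composite₂ = (0 2; 0 1)
Equal? same morphism ✓

Answer: COMMUTES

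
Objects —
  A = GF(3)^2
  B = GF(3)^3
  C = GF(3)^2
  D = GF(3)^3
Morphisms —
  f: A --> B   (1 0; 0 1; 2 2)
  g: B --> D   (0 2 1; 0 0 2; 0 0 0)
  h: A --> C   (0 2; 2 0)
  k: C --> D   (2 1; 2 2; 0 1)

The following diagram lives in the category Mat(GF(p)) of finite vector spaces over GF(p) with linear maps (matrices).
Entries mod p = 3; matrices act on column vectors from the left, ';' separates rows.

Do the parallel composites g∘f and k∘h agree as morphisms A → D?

Path 1 = f;g:
  e0=[1,0] f-->[1,0,2] g-->[2,1,0]
  e1=[0,1] f-->[0,1,2] g-->[1,1,0]
  result₁ = (2 1; 1 1; 0 0)
Path 2 = h;k:
  e0=[1,0] h-->[0,2] k-->[2,1,2]
  e1=[0,1] h-->[2,0] k-->[1,1,0]
  result₂ = (2 1; 1 1; 2 0)
Equal? NO — does not commute

Answer: DOES NOT COMMUTE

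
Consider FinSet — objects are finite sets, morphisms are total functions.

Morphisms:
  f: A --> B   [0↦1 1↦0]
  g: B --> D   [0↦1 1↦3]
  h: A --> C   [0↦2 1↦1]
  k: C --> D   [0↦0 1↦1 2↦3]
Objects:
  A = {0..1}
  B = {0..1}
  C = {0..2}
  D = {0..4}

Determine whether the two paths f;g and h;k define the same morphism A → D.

1) trace f;g:
  0 f-->1 g-->3
  1 f-->0 g-->1
  composite₁ = [0↦3 1↦1]
2) trace h;k:
  0 h-->2 k-->3
  1 h-->1 k-->1
  composite₂ = [0↦3 1↦1]
Equal? equal; square commutes

Answer: COMMUTES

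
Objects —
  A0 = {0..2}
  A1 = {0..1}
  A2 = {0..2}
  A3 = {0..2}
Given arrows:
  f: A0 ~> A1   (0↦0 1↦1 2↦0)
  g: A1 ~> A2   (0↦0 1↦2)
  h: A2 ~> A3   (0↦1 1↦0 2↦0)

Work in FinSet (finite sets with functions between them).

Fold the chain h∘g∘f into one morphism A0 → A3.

  0 f~>0 g~>0 h~>1
  1 f~>1 g~>2 h~>0
  2 f~>0 g~>0 h~>1
result: (0↦1 1↦0 2↦1)

Answer: (0↦1 1↦0 2↦1)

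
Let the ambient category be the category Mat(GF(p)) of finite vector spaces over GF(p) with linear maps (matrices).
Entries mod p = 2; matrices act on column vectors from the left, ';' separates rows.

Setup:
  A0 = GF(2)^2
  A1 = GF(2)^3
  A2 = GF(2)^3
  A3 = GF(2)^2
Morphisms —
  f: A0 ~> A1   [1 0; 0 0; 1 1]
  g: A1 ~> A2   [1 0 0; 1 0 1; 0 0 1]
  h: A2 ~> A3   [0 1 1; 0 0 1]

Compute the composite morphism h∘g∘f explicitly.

  e0=[1,0] f~>[1,0,1] g~>[1,0,1] h~>[1,1]
  e1=[0,1] f~>[0,0,1] g~>[0,1,1] h~>[0,1]
⟦path⟧: [1 0; 1 1]

Answer: [1 0; 1 1]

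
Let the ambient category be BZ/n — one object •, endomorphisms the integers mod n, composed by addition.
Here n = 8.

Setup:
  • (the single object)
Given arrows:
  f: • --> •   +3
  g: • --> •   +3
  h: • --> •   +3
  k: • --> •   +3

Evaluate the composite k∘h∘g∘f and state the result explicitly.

Answer: +4

Trace:
  0 +3≡3 +3≡6 +3≡1 +3≡4  (mod 8)
composite: +4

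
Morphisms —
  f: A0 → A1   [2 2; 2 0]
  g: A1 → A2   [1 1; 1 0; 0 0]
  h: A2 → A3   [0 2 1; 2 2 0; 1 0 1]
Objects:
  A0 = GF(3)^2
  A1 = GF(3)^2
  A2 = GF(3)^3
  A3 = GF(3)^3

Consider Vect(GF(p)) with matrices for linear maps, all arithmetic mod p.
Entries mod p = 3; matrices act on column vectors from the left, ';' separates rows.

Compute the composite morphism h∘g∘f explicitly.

  e0=[1,0] f→[2,2] g→[1,2,0] h→[1,0,1]
  e1=[0,1] f→[2,0] g→[2,2,0] h→[1,2,2]
composite: [1 1; 0 2; 1 2]

Answer: [1 1; 0 2; 1 2]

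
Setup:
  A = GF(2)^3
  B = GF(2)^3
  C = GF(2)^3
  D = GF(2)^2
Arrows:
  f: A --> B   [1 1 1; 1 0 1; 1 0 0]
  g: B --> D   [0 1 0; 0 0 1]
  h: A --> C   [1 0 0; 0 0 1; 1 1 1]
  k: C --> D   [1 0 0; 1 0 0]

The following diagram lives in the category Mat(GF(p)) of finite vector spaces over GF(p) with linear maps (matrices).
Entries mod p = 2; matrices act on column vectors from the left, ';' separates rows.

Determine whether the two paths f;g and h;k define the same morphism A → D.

Answer: DOES NOT COMMUTE

Trace:
Along f;g (path 1):
  e0=[1,0,0] f-->[1,1,1] g-->[1,1]
  e1=[0,1,0] f-->[1,0,0] g-->[0,0]
  e2=[0,0,1] f-->[1,1,0] g-->[1,0]
  result₁ = [1 0 1; 1 0 0]
Along h;k (path 2):
  e0=[1,0,0] h-->[1,0,1] k-->[1,1]
  e1=[0,1,0] h-->[0,0,1] k-->[0,0]
  e2=[0,0,1] h-->[0,1,1] k-->[0,0]
  result₂ = [1 0 0; 1 0 0]
Equal? NO — does not commute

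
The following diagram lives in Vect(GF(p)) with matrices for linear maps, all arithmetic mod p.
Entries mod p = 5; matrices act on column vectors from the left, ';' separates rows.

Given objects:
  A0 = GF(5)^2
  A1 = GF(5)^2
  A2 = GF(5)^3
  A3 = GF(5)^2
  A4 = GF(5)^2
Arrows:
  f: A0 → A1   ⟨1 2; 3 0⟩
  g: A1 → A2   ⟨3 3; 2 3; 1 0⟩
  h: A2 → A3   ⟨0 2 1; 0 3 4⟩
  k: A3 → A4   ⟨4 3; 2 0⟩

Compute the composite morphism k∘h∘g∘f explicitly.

  e0=⟨1,0⟩ f→⟨1,3⟩ g→⟨2,1,1⟩ h→⟨3,2⟩ k→⟨3,1⟩
  e1=⟨0,1⟩ f→⟨2,0⟩ g→⟨1,4,2⟩ h→⟨0,0⟩ k→⟨0,0⟩
result: ⟨3 0; 1 0⟩

Answer: ⟨3 0; 1 0⟩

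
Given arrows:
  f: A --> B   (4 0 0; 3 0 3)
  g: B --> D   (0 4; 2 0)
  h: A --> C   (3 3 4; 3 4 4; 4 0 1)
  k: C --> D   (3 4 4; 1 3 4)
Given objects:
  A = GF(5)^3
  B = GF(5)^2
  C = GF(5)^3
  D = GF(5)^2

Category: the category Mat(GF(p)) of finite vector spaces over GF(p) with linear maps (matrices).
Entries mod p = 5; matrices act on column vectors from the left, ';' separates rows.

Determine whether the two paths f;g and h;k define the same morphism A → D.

Answer: COMMUTES

Derivation:
1) trace f;g:
  e0=(1,0,0) f-->(4,3) g-->(2,3)
  e1=(0,1,0) f-->(0,0) g-->(0,0)
  e2=(0,0,1) f-->(0,3) g-->(2,0)
  result₁ = (2 0 2; 3 0 0)
2) trace h;k:
  e0=(1,0,0) h-->(3,3,4) k-->(2,3)
  e1=(0,1,0) h-->(3,4,0) k-->(0,0)
  e2=(0,0,1) h-->(4,4,1) k-->(2,0)
  result₂ = (2 0 2; 3 0 0)
Equal? YES — commutes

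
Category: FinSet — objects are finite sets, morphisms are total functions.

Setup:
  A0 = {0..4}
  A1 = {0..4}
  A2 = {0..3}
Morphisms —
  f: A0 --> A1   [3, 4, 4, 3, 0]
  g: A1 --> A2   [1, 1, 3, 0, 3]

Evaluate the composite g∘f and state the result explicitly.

  0 f-->3 g-->0
  1 f-->4 g-->3
  2 f-->4 g-->3
  3 f-->3 g-->0
  4 f-->0 g-->1
result: [0, 3, 3, 0, 1]

Answer: [0, 3, 3, 0, 1]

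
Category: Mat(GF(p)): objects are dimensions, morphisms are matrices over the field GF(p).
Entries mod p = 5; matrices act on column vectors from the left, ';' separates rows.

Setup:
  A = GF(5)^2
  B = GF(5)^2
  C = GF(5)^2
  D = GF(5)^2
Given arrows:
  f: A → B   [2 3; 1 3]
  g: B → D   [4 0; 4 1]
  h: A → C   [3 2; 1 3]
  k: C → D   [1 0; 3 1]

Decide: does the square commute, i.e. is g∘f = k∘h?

Answer: DOES NOT COMMUTE

Derivation:
1) trace f;g:
  e0=⟨1,0⟩ f→⟨2,1⟩ g→⟨3,4⟩
  e1=⟨0,1⟩ f→⟨3,3⟩ g→⟨2,0⟩
  composite₁ = [3 2; 4 0]
2) trace h;k:
  e0=⟨1,0⟩ h→⟨3,1⟩ k→⟨3,0⟩
  e1=⟨0,1⟩ h→⟨2,3⟩ k→⟨2,4⟩
  composite₂ = [3 2; 0 4]
Equal? distinct morphisms ✗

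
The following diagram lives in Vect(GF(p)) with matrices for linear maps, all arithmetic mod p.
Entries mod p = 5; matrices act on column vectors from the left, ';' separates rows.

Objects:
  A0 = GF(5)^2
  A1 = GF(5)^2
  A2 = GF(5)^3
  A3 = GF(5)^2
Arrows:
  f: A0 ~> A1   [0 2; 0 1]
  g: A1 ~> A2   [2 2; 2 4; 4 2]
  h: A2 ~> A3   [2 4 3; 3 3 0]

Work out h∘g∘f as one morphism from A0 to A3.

  e0=⟨1,0⟩ f~>⟨0,0⟩ g~>⟨0,0,0⟩ h~>⟨0,0⟩
  e1=⟨0,1⟩ f~>⟨2,1⟩ g~>⟨1,3,0⟩ h~>⟨4,2⟩
composite: [0 4; 0 2]

Answer: [0 4; 0 2]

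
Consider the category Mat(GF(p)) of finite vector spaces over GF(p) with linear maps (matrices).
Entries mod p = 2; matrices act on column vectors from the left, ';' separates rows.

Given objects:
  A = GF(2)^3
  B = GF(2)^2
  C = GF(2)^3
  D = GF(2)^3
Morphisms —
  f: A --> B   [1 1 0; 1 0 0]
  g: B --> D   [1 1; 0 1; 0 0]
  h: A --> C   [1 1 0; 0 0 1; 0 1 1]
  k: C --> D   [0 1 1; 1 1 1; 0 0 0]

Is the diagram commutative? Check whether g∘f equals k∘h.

1) trace f;g:
  e0=[1,0,0] f-->[1,1] g-->[0,1,0]
  e1=[0,1,0] f-->[1,0] g-->[1,0,0]
  e2=[0,0,1] f-->[0,0] g-->[0,0,0]
  result₁ = [0 1 0; 1 0 0; 0 0 0]
2) trace h;k:
  e0=[1,0,0] h-->[1,0,0] k-->[0,1,0]
  e1=[0,1,0] h-->[1,0,1] k-->[1,0,0]
  e2=[0,0,1] h-->[0,1,1] k-->[0,0,0]
  result₂ = [0 1 0; 1 0 0; 0 0 0]
Equal? equal; square commutes

Answer: COMMUTES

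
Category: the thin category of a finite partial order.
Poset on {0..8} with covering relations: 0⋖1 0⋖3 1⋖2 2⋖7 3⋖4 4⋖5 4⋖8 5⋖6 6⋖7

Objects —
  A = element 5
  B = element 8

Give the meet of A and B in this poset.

Lower bounds of A=5 and B=8: {0,3,4}
  0 <= 4
  3 <= 4
  4 <= 4
glb = 4

Answer: A∧B = 4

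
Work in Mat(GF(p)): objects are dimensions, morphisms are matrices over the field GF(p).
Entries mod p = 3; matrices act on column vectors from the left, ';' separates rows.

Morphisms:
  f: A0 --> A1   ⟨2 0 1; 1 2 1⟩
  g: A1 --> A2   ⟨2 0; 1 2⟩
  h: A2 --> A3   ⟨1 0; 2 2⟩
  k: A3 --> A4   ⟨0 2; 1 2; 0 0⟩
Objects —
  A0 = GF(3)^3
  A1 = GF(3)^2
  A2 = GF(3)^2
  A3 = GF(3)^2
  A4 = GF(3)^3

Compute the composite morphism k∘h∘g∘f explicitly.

  e0=[1,0,0] f-->[2,1] g-->[1,1] h-->[1,1] k-->[2,0,0]
  e1=[0,1,0] f-->[0,2] g-->[0,1] h-->[0,2] k-->[1,1,0]
  e2=[0,0,1] f-->[1,1] g-->[2,0] h-->[2,1] k-->[2,1,0]
composite: ⟨2 1 2; 0 1 1; 0 0 0⟩

Answer: ⟨2 1 2; 0 1 1; 0 0 0⟩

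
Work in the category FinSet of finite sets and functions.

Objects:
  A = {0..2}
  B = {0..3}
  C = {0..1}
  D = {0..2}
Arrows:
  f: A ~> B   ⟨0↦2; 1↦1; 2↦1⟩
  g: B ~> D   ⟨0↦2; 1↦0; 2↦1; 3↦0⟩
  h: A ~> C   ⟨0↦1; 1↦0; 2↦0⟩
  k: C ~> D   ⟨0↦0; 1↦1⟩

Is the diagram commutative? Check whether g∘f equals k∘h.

Answer: COMMUTES

Derivation:
Path 1 = f;g:
  0 f~>2 g~>1
  1 f~>1 g~>0
  2 f~>1 g~>0
  result₁ = ⟨0↦1; 1↦0; 2↦0⟩
Path 2 = h;k:
  0 h~>1 k~>1
  1 h~>0 k~>0
  2 h~>0 k~>0
  result₂ = ⟨0↦1; 1↦0; 2↦0⟩
Equal? YES — commutes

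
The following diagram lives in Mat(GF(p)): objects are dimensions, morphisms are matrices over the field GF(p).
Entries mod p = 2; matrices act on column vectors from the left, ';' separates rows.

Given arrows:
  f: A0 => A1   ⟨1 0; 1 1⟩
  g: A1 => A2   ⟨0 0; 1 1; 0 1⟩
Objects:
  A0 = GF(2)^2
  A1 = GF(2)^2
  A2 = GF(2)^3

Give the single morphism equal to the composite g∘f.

  e0=⟨1,0⟩ f=>⟨1,1⟩ g=>⟨0,0,1⟩
  e1=⟨0,1⟩ f=>⟨0,1⟩ g=>⟨0,1,1⟩
composite: ⟨0 0; 0 1; 1 1⟩

Answer: ⟨0 0; 0 1; 1 1⟩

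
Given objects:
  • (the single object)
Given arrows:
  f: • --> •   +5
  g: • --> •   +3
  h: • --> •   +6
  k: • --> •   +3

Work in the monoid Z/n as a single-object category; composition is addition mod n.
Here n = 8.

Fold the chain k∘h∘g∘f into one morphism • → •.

Answer: +1

Derivation:
  0 +5≡5 +3≡0 +6≡6 +3≡1  (mod 8)
result: +1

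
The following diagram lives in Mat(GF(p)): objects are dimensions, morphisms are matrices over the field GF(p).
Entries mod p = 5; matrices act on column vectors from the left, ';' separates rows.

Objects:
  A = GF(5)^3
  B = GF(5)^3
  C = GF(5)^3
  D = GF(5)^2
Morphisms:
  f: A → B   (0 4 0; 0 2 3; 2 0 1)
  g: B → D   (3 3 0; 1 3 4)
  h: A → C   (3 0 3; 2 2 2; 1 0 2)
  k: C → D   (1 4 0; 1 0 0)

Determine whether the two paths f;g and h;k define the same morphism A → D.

1) trace f;g:
  e0=(1,0,0) f→(0,0,2) g→(0,3)
  e1=(0,1,0) f→(4,2,0) g→(3,0)
  e2=(0,0,1) f→(0,3,1) g→(4,3)
  result₁ = (0 3 4; 3 0 3)
2) trace h;k:
  e0=(1,0,0) h→(3,2,1) k→(1,3)
  e1=(0,1,0) h→(0,2,0) k→(3,0)
  e2=(0,0,1) h→(3,2,2) k→(1,3)
  result₂ = (1 3 1; 3 0 3)
Equal? distinct morphisms ✗

Answer: DOES NOT COMMUTE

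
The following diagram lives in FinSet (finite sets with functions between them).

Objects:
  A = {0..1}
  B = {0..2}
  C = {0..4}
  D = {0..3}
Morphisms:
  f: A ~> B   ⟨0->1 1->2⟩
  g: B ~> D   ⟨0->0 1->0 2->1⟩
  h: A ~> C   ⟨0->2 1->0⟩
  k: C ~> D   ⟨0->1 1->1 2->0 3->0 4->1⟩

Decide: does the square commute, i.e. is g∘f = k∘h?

Answer: COMMUTES

Derivation:
Along f;g (path 1):
  0 f~>1 g~>0
  1 f~>2 g~>1
  composite₁ = ⟨0->0 1->1⟩
Along h;k (path 2):
  0 h~>2 k~>0
  1 h~>0 k~>1
  composite₂ = ⟨0->0 1->1⟩
Equal? YES — commutes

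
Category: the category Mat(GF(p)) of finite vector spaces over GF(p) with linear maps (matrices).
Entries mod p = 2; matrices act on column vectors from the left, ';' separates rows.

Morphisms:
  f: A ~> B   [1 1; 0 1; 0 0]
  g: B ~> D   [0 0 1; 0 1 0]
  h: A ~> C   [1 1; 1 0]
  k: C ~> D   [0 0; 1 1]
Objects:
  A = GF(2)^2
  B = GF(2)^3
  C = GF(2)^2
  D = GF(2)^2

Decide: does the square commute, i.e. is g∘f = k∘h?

Answer: COMMUTES

Derivation:
Along f;g (path 1):
  e0=⟨1,0⟩ f~>⟨1,0,0⟩ g~>⟨0,0⟩
  e1=⟨0,1⟩ f~>⟨1,1,0⟩ g~>⟨0,1⟩
  composite₁ = [0 0; 0 1]
Along h;k (path 2):
  e0=⟨1,0⟩ h~>⟨1,1⟩ k~>⟨0,0⟩
  e1=⟨0,1⟩ h~>⟨1,0⟩ k~>⟨0,1⟩
  composite₂ = [0 0; 0 1]
Equal? equal; square commutes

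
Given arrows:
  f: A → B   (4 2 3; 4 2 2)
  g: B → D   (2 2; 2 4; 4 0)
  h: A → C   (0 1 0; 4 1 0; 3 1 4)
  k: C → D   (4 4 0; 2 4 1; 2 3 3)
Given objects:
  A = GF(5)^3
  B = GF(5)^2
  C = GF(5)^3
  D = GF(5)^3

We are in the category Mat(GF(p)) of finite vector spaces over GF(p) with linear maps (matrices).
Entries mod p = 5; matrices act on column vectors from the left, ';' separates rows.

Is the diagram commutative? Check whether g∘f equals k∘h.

Answer: COMMUTES

Trace:
Path 1 = f;g:
  e0=[1,0,0] f→[4,4] g→[1,4,1]
  e1=[0,1,0] f→[2,2] g→[3,2,3]
  e2=[0,0,1] f→[3,2] g→[0,4,2]
  composite₁ = (1 3 0; 4 2 4; 1 3 2)
Path 2 = h;k:
  e0=[1,0,0] h→[0,4,3] k→[1,4,1]
  e1=[0,1,0] h→[1,1,1] k→[3,2,3]
  e2=[0,0,1] h→[0,0,4] k→[0,4,2]
  composite₂ = (1 3 0; 4 2 4; 1 3 2)
Equal? same morphism ✓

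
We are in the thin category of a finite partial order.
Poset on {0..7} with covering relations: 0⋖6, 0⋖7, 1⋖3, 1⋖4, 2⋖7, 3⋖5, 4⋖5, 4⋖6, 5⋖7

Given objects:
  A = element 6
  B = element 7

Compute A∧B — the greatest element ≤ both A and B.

Answer: NO MEET EXISTS

Trace:
Common predecessors of 6,7: {0,1,4}
  maximal lower bounds 0 and 4 are incomparable: neither 0⊑4 nor 4⊑0
→ no greatest lower bound exists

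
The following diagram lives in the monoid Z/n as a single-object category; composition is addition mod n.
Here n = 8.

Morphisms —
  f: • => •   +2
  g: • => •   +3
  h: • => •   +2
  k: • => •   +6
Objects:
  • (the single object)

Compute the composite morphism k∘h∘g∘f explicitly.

Answer: +5

Trace:
  0 +2≡2 +3≡5 +2≡7 +6≡5  (mod 8)
result: +5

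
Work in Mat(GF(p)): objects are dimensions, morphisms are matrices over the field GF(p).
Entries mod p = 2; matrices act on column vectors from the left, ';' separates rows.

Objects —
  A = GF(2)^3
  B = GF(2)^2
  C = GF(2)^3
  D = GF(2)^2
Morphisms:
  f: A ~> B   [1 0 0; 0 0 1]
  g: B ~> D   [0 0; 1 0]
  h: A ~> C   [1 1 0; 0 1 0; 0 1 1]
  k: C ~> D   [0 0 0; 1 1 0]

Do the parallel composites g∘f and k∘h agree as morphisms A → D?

Answer: COMMUTES

Work:
Along f;g (path 1):
  e0=⟨1,0,0⟩ f~>⟨1,0⟩ g~>⟨0,1⟩
  e1=⟨0,1,0⟩ f~>⟨0,0⟩ g~>⟨0,0⟩
  e2=⟨0,0,1⟩ f~>⟨0,1⟩ g~>⟨0,0⟩
  composite₁ = [0 0 0; 1 0 0]
Along h;k (path 2):
  e0=⟨1,0,0⟩ h~>⟨1,0,0⟩ k~>⟨0,1⟩
  e1=⟨0,1,0⟩ h~>⟨1,1,1⟩ k~>⟨0,0⟩
  e2=⟨0,0,1⟩ h~>⟨0,0,1⟩ k~>⟨0,0⟩
  composite₂ = [0 0 0; 1 0 0]
Equal? same morphism ✓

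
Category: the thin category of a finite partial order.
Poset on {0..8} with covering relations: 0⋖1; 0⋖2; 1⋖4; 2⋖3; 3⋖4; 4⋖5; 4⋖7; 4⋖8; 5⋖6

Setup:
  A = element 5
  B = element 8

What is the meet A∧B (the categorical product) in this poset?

Lower bounds of A=5 and B=8: {0,1,2,3,4}
  0 ≤ 4
  1 ≤ 4
  2 ≤ 4
  3 ≤ 4
  4 ≤ 4
glb = 4

Answer: A∧B = 4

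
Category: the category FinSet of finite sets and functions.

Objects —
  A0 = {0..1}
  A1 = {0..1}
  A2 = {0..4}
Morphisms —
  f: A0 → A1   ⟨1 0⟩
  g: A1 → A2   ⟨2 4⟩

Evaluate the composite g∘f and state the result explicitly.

Answer: ⟨4 2⟩

Derivation:
  0 f→1 g→4
  1 f→0 g→2
composite: ⟨4 2⟩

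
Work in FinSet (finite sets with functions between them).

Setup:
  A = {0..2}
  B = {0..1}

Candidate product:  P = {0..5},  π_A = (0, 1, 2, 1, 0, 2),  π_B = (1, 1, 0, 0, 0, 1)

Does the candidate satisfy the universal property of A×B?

Answer: VALID PRODUCT

Trace:
|A|·|B| = 3·2 = 6;  |P| = 6
Check the pairing map k ↦ (π_A(k), π_B(k)):
  0 ↦ (0,1)
  1 ↦ (1,1)
  2 ↦ (2,0)
  3 ↦ (1,0)
  4 ↦ (0,0)
  5 ↦ (2,1)
distinct pairs in image: 6 / 6 needed
  → bijection onto A×B; projections well-typed.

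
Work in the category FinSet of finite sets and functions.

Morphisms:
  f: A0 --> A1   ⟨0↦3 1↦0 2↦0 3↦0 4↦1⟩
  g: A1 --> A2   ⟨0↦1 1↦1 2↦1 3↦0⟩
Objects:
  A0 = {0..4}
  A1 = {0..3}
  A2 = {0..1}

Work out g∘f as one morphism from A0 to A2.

Answer: ⟨0↦0 1↦1 2↦1 3↦1 4↦1⟩

Derivation:
  0 f-->3 g-->0
  1 f-->0 g-->1
  2 f-->0 g-->1
  3 f-->0 g-->1
  4 f-->1 g-->1
composite: ⟨0↦0 1↦1 2↦1 3↦1 4↦1⟩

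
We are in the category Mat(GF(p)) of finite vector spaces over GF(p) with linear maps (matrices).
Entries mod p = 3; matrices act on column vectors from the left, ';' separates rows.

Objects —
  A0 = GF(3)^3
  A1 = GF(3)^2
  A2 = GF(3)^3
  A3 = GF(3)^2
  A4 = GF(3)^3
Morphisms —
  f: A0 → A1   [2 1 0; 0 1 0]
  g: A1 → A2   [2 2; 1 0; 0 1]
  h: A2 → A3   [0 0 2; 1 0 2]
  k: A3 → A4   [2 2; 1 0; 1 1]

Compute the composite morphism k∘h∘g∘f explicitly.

  e0=(1,0,0) f→(2,0) g→(1,2,0) h→(0,1) k→(2,0,1)
  e1=(0,1,0) f→(1,1) g→(1,1,1) h→(2,0) k→(1,2,2)
  e2=(0,0,1) f→(0,0) g→(0,0,0) h→(0,0) k→(0,0,0)
result: [2 1 0; 0 2 0; 1 2 0]

Answer: [2 1 0; 0 2 0; 1 2 0]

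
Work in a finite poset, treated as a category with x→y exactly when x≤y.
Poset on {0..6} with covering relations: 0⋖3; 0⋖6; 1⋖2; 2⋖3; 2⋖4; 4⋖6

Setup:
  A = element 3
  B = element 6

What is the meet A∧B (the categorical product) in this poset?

Lower bounds of A=3 and B=6: {0,1,2}
  maximal lower bounds 0 and 2 are incomparable: neither 0⊑2 nor 2⊑0
→ no greatest lower bound exists

Answer: NO MEET EXISTS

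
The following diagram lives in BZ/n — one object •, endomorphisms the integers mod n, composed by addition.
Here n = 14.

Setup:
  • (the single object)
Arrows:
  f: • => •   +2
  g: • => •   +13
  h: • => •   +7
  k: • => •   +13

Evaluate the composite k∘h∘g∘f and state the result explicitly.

Answer: +7

Work:
  0 +2≡2 +13≡1 +7≡8 +13≡7  (mod 14)
result: +7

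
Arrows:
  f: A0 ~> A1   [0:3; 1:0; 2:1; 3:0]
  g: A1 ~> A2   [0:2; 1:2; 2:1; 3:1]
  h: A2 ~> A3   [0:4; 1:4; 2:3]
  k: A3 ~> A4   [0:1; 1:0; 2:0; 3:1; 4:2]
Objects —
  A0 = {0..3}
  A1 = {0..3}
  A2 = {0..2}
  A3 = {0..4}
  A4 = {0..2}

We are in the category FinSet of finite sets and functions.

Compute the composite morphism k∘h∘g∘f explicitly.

  0 f~>3 g~>1 h~>4 k~>2
  1 f~>0 g~>2 h~>3 k~>1
  2 f~>1 g~>2 h~>3 k~>1
  3 f~>0 g~>2 h~>3 k~>1
result: [0:2; 1:1; 2:1; 3:1]

Answer: [0:2; 1:1; 2:1; 3:1]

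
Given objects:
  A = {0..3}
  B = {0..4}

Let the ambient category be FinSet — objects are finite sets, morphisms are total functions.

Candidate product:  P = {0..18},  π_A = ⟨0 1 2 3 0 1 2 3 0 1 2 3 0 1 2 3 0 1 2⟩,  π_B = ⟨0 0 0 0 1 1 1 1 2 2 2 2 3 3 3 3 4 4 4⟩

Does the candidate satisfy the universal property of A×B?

|A|·|B| = 4·5 = 20;  |P| = 19
  → cardinalities differ; no bijection possible.

Answer: NOT A VALID PRODUCT — |P|=19 ≠ |A|·|B|=20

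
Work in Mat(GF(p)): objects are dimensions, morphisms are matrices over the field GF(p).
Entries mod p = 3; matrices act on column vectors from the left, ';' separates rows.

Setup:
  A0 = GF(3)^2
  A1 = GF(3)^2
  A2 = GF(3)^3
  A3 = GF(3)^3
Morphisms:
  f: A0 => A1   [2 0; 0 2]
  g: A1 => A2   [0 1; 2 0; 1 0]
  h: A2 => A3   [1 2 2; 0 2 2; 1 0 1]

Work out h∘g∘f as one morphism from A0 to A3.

  e0=[1,0] f=>[2,0] g=>[0,1,2] h=>[0,0,2]
  e1=[0,1] f=>[0,2] g=>[2,0,0] h=>[2,0,2]
composite: [0 2; 0 0; 2 2]

Answer: [0 2; 0 0; 2 2]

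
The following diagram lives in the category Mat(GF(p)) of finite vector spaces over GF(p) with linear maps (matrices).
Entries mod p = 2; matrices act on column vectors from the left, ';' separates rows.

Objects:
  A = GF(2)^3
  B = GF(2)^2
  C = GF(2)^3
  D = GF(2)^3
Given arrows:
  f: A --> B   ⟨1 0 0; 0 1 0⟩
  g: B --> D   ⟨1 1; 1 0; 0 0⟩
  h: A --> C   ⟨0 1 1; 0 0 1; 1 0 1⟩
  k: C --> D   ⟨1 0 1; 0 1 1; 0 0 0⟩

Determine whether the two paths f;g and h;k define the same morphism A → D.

Path 1 = f;g:
  e0=(1,0,0) f-->(1,0) g-->(1,1,0)
  e1=(0,1,0) f-->(0,1) g-->(1,0,0)
  e2=(0,0,1) f-->(0,0) g-->(0,0,0)
  ⟦path⟧₁ = ⟨1 1 0; 1 0 0; 0 0 0⟩
Path 2 = h;k:
  e0=(1,0,0) h-->(0,0,1) k-->(1,1,0)
  e1=(0,1,0) h-->(1,0,0) k-->(1,0,0)
  e2=(0,0,1) h-->(1,1,1) k-->(0,0,0)
  ⟦path⟧₂ = ⟨1 1 0; 1 0 0; 0 0 0⟩
Equal? YES — commutes

Answer: COMMUTES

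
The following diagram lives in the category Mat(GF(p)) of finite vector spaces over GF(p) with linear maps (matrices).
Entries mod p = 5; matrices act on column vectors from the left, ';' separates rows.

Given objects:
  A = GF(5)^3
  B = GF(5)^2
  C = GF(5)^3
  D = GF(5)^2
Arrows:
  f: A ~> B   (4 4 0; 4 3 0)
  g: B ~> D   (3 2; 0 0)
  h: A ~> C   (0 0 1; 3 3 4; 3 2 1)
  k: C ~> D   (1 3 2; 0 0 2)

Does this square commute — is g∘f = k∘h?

Answer: DOES NOT COMMUTE

Trace:
Path 1 = f;g:
  e0=(1,0,0) f~>(4,4) g~>(0,0)
  e1=(0,1,0) f~>(4,3) g~>(3,0)
  e2=(0,0,1) f~>(0,0) g~>(0,0)
  result₁ = (0 3 0; 0 0 0)
Path 2 = h;k:
  e0=(1,0,0) h~>(0,3,3) k~>(0,1)
  e1=(0,1,0) h~>(0,3,2) k~>(3,4)
  e2=(0,0,1) h~>(1,4,1) k~>(0,2)
  result₂ = (0 3 0; 1 4 2)
Equal? differ; not commutative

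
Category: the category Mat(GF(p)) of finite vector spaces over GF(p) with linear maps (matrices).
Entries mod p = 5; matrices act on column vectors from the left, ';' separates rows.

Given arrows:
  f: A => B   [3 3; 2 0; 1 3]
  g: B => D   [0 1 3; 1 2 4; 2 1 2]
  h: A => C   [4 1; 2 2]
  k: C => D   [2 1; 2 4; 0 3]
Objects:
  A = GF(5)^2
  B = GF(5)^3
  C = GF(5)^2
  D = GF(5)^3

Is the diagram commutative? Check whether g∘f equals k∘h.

Path 1 = f;g:
  e0=⟨1,0⟩ f=>⟨3,2,1⟩ g=>⟨0,1,0⟩
  e1=⟨0,1⟩ f=>⟨3,0,3⟩ g=>⟨4,0,2⟩
  ⟦path⟧₁ = [0 4; 1 0; 0 2]
Path 2 = h;k:
  e0=⟨1,0⟩ h=>⟨4,2⟩ k=>⟨0,1,1⟩
  e1=⟨0,1⟩ h=>⟨1,2⟩ k=>⟨4,0,1⟩
  ⟦path⟧₂ = [0 4; 1 0; 1 1]
Equal? NO — does not commute

Answer: DOES NOT COMMUTE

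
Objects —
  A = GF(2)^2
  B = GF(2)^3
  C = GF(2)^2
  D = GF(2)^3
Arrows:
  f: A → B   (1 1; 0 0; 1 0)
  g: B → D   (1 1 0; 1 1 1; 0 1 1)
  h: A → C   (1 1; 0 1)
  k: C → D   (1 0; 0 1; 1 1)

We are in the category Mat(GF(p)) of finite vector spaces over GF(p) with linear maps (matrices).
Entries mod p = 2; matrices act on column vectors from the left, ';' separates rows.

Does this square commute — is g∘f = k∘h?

Along f;g (path 1):
  e0=[1,0] f→[1,0,1] g→[1,0,1]
  e1=[0,1] f→[1,0,0] g→[1,1,0]
  composite₁ = (1 1; 0 1; 1 0)
Along h;k (path 2):
  e0=[1,0] h→[1,0] k→[1,0,1]
  e1=[0,1] h→[1,1] k→[1,1,0]
  composite₂ = (1 1; 0 1; 1 0)
Equal? equal; square commutes

Answer: COMMUTES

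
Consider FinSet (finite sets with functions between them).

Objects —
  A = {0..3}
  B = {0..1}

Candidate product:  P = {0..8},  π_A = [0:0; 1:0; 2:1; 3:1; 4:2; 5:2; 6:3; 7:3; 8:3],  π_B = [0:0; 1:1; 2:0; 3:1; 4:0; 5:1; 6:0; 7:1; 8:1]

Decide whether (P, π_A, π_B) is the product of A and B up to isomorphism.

|A|·|B| = 4·2 = 8;  |P| = 9
  → cardinalities differ; no bijection possible.

Answer: NOT A VALID PRODUCT — |P|=9 ≠ |A|·|B|=8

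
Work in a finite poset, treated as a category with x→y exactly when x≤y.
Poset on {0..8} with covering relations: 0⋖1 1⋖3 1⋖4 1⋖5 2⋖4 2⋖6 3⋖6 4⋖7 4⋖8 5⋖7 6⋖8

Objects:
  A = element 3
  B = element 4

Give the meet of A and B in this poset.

{x : x⊑A ∧ x⊑B} = {0,1}  (A=3, B=4)
  0 ⊑ 1
  1 ⊑ 1
glb = 1

Answer: A∧B = 1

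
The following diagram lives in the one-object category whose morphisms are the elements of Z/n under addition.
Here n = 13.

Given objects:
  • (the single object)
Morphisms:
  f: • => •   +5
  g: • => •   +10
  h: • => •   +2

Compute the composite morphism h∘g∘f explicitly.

Answer: +4

Derivation:
  0 +5≡5 +10≡2 +2≡4  (mod 13)
⟦path⟧: +4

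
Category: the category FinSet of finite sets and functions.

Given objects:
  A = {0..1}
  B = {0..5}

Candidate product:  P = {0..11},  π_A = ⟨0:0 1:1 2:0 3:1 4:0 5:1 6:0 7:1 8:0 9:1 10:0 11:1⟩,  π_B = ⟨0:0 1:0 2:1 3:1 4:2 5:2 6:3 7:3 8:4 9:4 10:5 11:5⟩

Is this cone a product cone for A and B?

Answer: VALID PRODUCT

Work:
|A|·|B| = 2·6 = 12;  |P| = 12
Check the pairing map k ↦ (π_A(k), π_B(k)):
  0 : (0,0)
  1 : (1,0)
  2 : (0,1)
  3 : (1,1)
  4 : (0,2)
  5 : (1,2)
  6 : (0,3)
  7 : (1,3)
  8 : (0,4)
  9 : (1,4)
  10 : (0,5)
  11 : (1,5)
distinct pairs in image: 12 / 12 needed
  → bijection onto A×B; projections well-typed.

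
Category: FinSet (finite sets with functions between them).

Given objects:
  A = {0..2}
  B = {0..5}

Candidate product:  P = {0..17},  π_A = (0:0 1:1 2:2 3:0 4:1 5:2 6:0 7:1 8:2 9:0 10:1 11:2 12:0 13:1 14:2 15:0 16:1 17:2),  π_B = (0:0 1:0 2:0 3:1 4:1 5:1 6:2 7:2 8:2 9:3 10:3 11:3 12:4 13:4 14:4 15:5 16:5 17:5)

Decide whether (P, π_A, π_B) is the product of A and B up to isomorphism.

|A|·|B| = 3·6 = 18;  |P| = 18
Check the pairing map k ↦ (π_A(k), π_B(k)):
  0 : (0,0)
  1 : (1,0)
  2 : (2,0)
  3 : (0,1)
  4 : (1,1)
  5 : (2,1)
  6 : (0,2)
  7 : (1,2)
  8 : (2,2)
  9 : (0,3)
  10 : (1,3)
  11 : (2,3)
  12 : (0,4)
  13 : (1,4)
  14 : (2,4)
  15 : (0,5)
  16 : (1,5)
  17 : (2,5)
distinct pairs in image: 18 / 18 needed
  → bijection onto A×B; projections well-typed.

Answer: VALID PRODUCT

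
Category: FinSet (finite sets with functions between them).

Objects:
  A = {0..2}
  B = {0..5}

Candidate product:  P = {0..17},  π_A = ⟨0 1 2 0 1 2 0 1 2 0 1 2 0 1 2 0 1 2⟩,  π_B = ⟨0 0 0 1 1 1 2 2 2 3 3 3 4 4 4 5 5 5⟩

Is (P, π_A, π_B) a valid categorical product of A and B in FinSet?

Answer: VALID PRODUCT

Derivation:
|A|·|B| = 3·6 = 18;  |P| = 18
Check the pairing map k ↦ (π_A(k), π_B(k)):
  0 ↦ (0,0)
  1 ↦ (1,0)
  2 ↦ (2,0)
  3 ↦ (0,1)
  4 ↦ (1,1)
  5 ↦ (2,1)
  6 ↦ (0,2)
  7 ↦ (1,2)
  8 ↦ (2,2)
  9 ↦ (0,3)
  10 ↦ (1,3)
  11 ↦ (2,3)
  12 ↦ (0,4)
  13 ↦ (1,4)
  14 ↦ (2,4)
  15 ↦ (0,5)
  16 ↦ (1,5)
  17 ↦ (2,5)
distinct pairs in image: 18 / 18 needed
  → bijection onto A×B; projections well-typed.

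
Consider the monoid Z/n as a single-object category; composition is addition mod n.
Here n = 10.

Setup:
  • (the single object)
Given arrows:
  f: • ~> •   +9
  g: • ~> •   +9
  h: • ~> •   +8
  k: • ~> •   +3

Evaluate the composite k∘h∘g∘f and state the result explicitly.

Answer: +9

Trace:
  0 +9≡9 +9≡8 +8≡6 +3≡9  (mod 10)
composite: +9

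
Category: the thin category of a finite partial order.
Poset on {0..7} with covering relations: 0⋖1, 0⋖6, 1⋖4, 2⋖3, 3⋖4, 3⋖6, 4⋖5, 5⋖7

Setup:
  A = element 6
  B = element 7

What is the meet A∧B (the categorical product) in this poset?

Common predecessors of 6,7: {0,2,3}
  maximal lower bounds 0 and 3 are incomparable: neither 0≤3 nor 3≤0
→ no greatest lower bound exists

Answer: NO MEET EXISTS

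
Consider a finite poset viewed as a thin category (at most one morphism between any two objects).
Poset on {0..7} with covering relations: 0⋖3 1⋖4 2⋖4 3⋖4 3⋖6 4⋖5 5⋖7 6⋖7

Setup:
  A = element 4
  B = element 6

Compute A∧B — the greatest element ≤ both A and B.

Answer: A∧B = 3

Work:
{x : x⊑A ∧ x⊑B} = {0,3}  (A=4, B=6)
  0 ⊑ 3
  3 ⊑ 3
glb = 3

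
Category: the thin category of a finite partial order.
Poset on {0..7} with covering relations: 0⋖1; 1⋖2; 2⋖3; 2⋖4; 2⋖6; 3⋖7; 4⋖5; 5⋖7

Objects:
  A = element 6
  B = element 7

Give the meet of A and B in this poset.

{x : x≤A ∧ x≤B} = {0,1,2}  (A=6, B=7)
  0 ≤ 2
  1 ≤ 2
  2 ≤ 2
glb = 2

Answer: A∧B = 2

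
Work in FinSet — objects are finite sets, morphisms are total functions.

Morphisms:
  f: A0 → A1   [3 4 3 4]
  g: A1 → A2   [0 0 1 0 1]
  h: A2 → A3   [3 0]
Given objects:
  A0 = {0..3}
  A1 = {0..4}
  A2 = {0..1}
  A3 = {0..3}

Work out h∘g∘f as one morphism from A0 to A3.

Answer: [3 0 3 0]

Work:
  0 f→3 g→0 h→3
  1 f→4 g→1 h→0
  2 f→3 g→0 h→3
  3 f→4 g→1 h→0
⟦path⟧: [3 0 3 0]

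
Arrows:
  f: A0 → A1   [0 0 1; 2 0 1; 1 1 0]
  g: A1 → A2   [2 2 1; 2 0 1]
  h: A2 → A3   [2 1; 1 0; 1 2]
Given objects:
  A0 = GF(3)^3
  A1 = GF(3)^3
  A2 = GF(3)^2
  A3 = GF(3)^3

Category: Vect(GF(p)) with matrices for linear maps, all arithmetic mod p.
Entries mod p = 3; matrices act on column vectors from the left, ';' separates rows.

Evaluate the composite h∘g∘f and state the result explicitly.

Answer: [2 0 1; 2 1 1; 1 0 2]

Work:
  e0=[1,0,0] f→[0,2,1] g→[2,1] h→[2,2,1]
  e1=[0,1,0] f→[0,0,1] g→[1,1] h→[0,1,0]
  e2=[0,0,1] f→[1,1,0] g→[1,2] h→[1,1,2]
⟦path⟧: [2 0 1; 2 1 1; 1 0 2]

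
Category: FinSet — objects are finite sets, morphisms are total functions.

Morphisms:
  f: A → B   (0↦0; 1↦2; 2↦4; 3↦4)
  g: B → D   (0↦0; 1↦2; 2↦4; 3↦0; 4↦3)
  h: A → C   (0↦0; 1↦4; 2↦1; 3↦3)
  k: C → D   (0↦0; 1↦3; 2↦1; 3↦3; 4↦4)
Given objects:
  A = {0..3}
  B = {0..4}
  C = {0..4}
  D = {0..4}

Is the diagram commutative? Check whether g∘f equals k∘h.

Answer: COMMUTES

Derivation:
Path 1 = f;g:
  0 f→0 g→0
  1 f→2 g→4
  2 f→4 g→3
  3 f→4 g→3
  composite₁ = (0↦0; 1↦4; 2↦3; 3↦3)
Path 2 = h;k:
  0 h→0 k→0
  1 h→4 k→4
  2 h→1 k→3
  3 h→3 k→3
  composite₂ = (0↦0; 1↦4; 2↦3; 3↦3)
Equal? equal; square commutes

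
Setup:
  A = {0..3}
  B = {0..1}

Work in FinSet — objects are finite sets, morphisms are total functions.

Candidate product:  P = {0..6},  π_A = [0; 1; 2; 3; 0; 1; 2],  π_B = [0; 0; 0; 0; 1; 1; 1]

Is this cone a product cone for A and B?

Answer: NOT A VALID PRODUCT — |P|=7 ≠ |A|·|B|=8

Derivation:
|A|·|B| = 4·2 = 8;  |P| = 7
  → cardinalities differ; no bijection possible.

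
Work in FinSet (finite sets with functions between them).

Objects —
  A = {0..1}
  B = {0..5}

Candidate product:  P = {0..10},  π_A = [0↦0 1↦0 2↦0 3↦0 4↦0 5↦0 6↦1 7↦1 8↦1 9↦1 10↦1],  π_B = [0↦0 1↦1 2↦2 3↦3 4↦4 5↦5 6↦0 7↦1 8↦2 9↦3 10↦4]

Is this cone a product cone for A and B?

|A|·|B| = 2·6 = 12;  |P| = 11
  → cardinalities differ; no bijection possible.

Answer: NOT A VALID PRODUCT — |P|=11 ≠ |A|·|B|=12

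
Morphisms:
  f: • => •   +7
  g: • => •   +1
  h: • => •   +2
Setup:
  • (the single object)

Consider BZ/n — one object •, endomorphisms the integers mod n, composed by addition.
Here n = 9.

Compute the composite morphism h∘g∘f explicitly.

  0 +7≡7 +1≡8 +2≡1  (mod 9)
⟦path⟧: +1

Answer: +1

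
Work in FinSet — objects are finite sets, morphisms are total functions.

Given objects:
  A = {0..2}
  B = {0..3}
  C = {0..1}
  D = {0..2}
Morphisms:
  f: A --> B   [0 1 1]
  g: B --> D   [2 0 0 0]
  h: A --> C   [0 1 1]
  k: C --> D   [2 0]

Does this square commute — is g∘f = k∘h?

Along f;g (path 1):
  0 f-->0 g-->2
  1 f-->1 g-->0
  2 f-->1 g-->0
  composite₁ = [2 0 0]
Along h;k (path 2):
  0 h-->0 k-->2
  1 h-->1 k-->0
  2 h-->1 k-->0
  composite₂ = [2 0 0]
Equal? same morphism ✓

Answer: COMMUTES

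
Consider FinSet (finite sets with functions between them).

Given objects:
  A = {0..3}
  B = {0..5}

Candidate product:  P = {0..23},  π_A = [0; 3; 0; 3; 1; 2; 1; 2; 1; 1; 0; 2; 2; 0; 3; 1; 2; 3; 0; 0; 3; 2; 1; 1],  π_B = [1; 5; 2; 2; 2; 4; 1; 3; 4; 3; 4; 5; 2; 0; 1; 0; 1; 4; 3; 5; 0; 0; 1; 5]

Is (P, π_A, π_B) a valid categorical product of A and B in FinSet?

|A|·|B| = 4·6 = 24;  |P| = 24
Check the pairing map k ↦ (π_A(k), π_B(k)):
  0 ↦ (0,1)
  1 ↦ (3,5)
  2 ↦ (0,2)
  3 ↦ (3,2)
  4 ↦ (1,2)
  5 ↦ (2,4)
  6 ↦ (1,1)
  7 ↦ (2,3)
  8 ↦ (1,4)
  9 ↦ (1,3)
  10 ↦ (0,4)
  11 ↦ (2,5)
  12 ↦ (2,2)
  13 ↦ (0,0)
  14 ↦ (3,1)
  15 ↦ (1,0)
  16 ↦ (2,1)
  17 ↦ (3,4)
  18 ↦ (0,3)
  19 ↦ (0,5)
  20 ↦ (3,0)
  21 ↦ (2,0)
  22 ↦ (1,1)  ✗ repeats pair of k=6
  23 ↦ (1,5)
distinct pairs in image: 23 / 24 needed
  → (1,1) hit at k=6 and k=22

Answer: NOT A VALID PRODUCT — duplicate pair at indices 6,22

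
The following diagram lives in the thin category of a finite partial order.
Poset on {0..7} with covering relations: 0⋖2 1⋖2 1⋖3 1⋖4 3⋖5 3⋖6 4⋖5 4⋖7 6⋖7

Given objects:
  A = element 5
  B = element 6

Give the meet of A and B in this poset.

{x : x<=A ∧ x<=B} = {1,3}  (A=5, B=6)
  1 <= 3
  3 <= 3
glb = 3

Answer: A∧B = 3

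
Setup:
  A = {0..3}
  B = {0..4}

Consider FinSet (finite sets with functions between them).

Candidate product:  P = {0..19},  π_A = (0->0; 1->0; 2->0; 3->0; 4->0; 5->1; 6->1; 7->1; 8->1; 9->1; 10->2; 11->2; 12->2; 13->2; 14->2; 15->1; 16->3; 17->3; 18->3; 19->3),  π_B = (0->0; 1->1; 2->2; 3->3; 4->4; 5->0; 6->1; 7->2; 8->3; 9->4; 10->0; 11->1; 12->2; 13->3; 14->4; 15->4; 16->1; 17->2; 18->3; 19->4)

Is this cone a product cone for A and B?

Answer: NOT A VALID PRODUCT — duplicate pair at indices 9,15

Work:
|A|·|B| = 4·5 = 20;  |P| = 20
Check the pairing map k ↦ (π_A(k), π_B(k)):
  0 -> (0,0)
  1 -> (0,1)
  2 -> (0,2)
  3 -> (0,3)
  4 -> (0,4)
  5 -> (1,0)
  6 -> (1,1)
  7 -> (1,2)
  8 -> (1,3)
  9 -> (1,4)
  10 -> (2,0)
  11 -> (2,1)
  12 -> (2,2)
  13 -> (2,3)
  14 -> (2,4)
  15 -> (1,4)  ✗ repeats pair of k=9
  16 -> (3,1)
  17 -> (3,2)
  18 -> (3,3)
  19 -> (3,4)
distinct pairs in image: 19 / 20 needed
  → (1,4) hit at k=9 and k=15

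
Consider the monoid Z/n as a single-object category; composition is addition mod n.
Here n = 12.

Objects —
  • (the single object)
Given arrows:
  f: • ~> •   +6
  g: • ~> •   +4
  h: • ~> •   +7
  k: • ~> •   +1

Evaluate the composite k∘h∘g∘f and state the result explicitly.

  0 +6≡6 +4≡10 +7≡5 +1≡6  (mod 12)
result: +6

Answer: +6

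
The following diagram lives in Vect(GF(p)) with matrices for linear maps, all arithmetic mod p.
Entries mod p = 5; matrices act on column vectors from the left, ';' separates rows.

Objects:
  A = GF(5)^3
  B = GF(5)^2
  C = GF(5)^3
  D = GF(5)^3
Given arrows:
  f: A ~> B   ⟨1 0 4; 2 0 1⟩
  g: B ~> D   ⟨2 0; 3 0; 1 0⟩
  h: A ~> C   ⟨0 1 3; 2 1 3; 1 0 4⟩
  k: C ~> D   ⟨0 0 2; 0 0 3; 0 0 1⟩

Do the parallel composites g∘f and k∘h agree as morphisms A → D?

Path 1 = f;g:
  e0=⟨1,0,0⟩ f~>⟨1,2⟩ g~>⟨2,3,1⟩
  e1=⟨0,1,0⟩ f~>⟨0,0⟩ g~>⟨0,0,0⟩
  e2=⟨0,0,1⟩ f~>⟨4,1⟩ g~>⟨3,2,4⟩
  result₁ = ⟨2 0 3; 3 0 2; 1 0 4⟩
Path 2 = h;k:
  e0=⟨1,0,0⟩ h~>⟨0,2,1⟩ k~>⟨2,3,1⟩
  e1=⟨0,1,0⟩ h~>⟨1,1,0⟩ k~>⟨0,0,0⟩
  e2=⟨0,0,1⟩ h~>⟨3,3,4⟩ k~>⟨3,2,4⟩
  result₂ = ⟨2 0 3; 3 0 2; 1 0 4⟩
Equal? same morphism ✓

Answer: COMMUTES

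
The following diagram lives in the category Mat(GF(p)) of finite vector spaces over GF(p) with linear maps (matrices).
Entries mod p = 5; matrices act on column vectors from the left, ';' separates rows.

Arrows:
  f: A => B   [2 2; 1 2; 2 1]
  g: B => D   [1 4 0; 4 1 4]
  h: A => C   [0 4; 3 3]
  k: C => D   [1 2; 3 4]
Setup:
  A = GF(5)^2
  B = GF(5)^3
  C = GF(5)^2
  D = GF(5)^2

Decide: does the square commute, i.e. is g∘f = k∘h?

Along f;g (path 1):
  e0=(1,0) f=>(2,1,2) g=>(1,2)
  e1=(0,1) f=>(2,2,1) g=>(0,4)
  result₁ = [1 0; 2 4]
Along h;k (path 2):
  e0=(1,0) h=>(0,3) k=>(1,2)
  e1=(0,1) h=>(4,3) k=>(0,4)
  result₂ = [1 0; 2 4]
Equal? YES — commutes

Answer: COMMUTES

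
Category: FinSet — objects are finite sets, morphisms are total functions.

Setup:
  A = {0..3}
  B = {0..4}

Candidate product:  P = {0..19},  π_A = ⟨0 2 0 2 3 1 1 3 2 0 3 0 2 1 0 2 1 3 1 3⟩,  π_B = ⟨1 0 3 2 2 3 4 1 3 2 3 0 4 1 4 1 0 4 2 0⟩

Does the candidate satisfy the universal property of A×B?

|A|·|B| = 4·5 = 20;  |P| = 20
Check the pairing map k ↦ (π_A(k), π_B(k)):
  0 -> (0,1)
  1 -> (2,0)
  2 -> (0,3)
  3 -> (2,2)
  4 -> (3,2)
  5 -> (1,3)
  6 -> (1,4)
  7 -> (3,1)
  8 -> (2,3)
  9 -> (0,2)
  10 -> (3,3)
  11 -> (0,0)
  12 -> (2,4)
  13 -> (1,1)
  14 -> (0,4)
  15 -> (2,1)
  16 -> (1,0)
  17 -> (3,4)
  18 -> (1,2)
  19 -> (3,0)
distinct pairs in image: 20 / 20 needed
  → bijection onto A×B; projections well-typed.

Answer: VALID PRODUCT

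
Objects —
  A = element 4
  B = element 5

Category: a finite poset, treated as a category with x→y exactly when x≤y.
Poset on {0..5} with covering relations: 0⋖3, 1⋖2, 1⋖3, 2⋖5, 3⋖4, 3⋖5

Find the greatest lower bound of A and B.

Answer: A∧B = 3

Derivation:
{x : x<=A ∧ x<=B} = {0,1,3}  (A=4, B=5)
  0 <= 3
  1 <= 3
  3 <= 3
glb = 3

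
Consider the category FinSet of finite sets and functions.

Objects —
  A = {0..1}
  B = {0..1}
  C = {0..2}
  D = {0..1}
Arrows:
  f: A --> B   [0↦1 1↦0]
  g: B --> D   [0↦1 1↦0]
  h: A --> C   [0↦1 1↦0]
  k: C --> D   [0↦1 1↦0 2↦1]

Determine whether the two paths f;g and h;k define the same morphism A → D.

Answer: COMMUTES

Trace:
1) trace f;g:
  0 f-->1 g-->0
  1 f-->0 g-->1
  result₁ = [0↦0 1↦1]
2) trace h;k:
  0 h-->1 k-->0
  1 h-->0 k-->1
  result₂ = [0↦0 1↦1]
Equal? YES — commutes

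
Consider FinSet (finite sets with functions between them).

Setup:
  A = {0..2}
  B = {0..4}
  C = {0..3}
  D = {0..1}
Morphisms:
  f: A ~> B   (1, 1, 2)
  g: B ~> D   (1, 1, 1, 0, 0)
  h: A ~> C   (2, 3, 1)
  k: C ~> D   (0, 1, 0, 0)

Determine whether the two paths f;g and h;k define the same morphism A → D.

Answer: DOES NOT COMMUTE

Trace:
Path 1 = f;g:
  0 f~>1 g~>1
  1 f~>1 g~>1
  2 f~>2 g~>1
  composite₁ = (1, 1, 1)
Path 2 = h;k:
  0 h~>2 k~>0
  1 h~>3 k~>0
  2 h~>1 k~>1
  composite₂ = (0, 0, 1)
Equal? NO — does not commute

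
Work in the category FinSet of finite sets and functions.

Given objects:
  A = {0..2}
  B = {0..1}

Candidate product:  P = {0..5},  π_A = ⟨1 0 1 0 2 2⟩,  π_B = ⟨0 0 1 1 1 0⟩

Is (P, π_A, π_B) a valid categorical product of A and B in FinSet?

Answer: VALID PRODUCT

Trace:
|A|·|B| = 3·2 = 6;  |P| = 6
Check the pairing map k ↦ (π_A(k), π_B(k)):
  0 ↦ (1,0)
  1 ↦ (0,0)
  2 ↦ (1,1)
  3 ↦ (0,1)
  4 ↦ (2,1)
  5 ↦ (2,0)
distinct pairs in image: 6 / 6 needed
  → bijection onto A×B; projections well-typed.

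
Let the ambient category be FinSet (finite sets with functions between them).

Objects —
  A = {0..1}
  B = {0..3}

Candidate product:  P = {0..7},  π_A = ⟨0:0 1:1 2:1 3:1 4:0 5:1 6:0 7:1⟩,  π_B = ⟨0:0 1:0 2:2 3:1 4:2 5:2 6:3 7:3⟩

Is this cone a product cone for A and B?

Answer: NOT A VALID PRODUCT — duplicate pair at indices 5,2

Work:
|A|·|B| = 2·4 = 8;  |P| = 8
Check the pairing map k ↦ (π_A(k), π_B(k)):
  0 : (0,0)
  1 : (1,0)
  2 : (1,2)
  3 : (1,1)
  4 : (0,2)
  5 : (1,2)  ✗ repeats pair of k=2
  6 : (0,3)
  7 : (1,3)
distinct pairs in image: 7 / 8 needed
  → (1,2) hit at k=2 and k=5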